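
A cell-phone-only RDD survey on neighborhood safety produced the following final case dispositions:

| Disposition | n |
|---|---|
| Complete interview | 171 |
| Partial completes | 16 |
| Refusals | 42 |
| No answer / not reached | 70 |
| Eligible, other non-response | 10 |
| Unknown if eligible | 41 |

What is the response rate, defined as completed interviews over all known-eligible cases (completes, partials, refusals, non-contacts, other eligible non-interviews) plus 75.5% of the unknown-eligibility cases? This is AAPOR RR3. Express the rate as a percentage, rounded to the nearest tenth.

Num = 171
Eligible (known) = 171 + 16 + 42 + 70 + 10 = 309
e × U = 0.7550 × 41 = 30.96
Denominator = 309 + 30.96 = 339.96
RR3 = 171 / 339.96 = 0.5030

50.3%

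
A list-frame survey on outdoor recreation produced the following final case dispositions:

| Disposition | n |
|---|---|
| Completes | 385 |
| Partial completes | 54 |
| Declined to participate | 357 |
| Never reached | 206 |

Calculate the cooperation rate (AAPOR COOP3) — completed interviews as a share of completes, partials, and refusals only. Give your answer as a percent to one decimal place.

48.4%

Top = 385
Base = 385 + 54 + 357 = 796
COOP3 = 385 / 796 = 0.4837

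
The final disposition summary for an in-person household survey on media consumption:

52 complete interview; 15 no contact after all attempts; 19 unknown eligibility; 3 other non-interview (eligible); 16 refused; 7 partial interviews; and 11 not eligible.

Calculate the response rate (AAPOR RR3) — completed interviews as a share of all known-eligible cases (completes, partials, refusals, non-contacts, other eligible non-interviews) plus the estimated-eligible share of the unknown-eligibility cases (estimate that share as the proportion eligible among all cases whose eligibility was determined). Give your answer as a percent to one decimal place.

Numerator → 52
Eligible (known) → 52 + 7 + 16 + 15 + 3 = 93
e = 93 / (93 + 11) = 93 / 104 = 0.8942
Eligible share of unknowns → 0.8942 × 19 = 16.99
Base → 93 + 16.99 = 109.99
RR3 = 52 / 109.99 = 0.4728

47.3%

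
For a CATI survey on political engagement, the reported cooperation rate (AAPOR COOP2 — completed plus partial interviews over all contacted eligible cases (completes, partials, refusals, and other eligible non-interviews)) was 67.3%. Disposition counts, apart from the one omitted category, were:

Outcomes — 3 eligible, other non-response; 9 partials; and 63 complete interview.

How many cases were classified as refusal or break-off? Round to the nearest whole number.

Numerator: 63 + 9 = 72
COOP2 = 72 / D = 0.673
D = 72 / 0.673 = 107.0
Other denominator terms total 75
refusal or break-off = 107.0 − 75 ≈ 32

32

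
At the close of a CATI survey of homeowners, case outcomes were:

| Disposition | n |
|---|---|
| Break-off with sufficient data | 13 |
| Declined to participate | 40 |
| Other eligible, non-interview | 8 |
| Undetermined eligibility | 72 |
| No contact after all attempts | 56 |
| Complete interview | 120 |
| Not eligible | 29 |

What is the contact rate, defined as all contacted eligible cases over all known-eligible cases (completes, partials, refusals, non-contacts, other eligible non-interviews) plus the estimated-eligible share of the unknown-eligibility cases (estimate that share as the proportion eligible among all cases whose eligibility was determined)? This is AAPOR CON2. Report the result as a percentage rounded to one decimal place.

Num → 120 + 13 + 40 + 8 = 181
Eligible (known) → 120 + 13 + 40 + 56 + 8 = 237
e = 237 / (237 + 29) = 237 / 266 = 0.8910
Estimated eligible among unknowns → 0.8910 × 72 = 64.15
Denominator → 237 + 64.15 = 301.15
CON2 = 181 / 301.15 = 0.6010

60.1%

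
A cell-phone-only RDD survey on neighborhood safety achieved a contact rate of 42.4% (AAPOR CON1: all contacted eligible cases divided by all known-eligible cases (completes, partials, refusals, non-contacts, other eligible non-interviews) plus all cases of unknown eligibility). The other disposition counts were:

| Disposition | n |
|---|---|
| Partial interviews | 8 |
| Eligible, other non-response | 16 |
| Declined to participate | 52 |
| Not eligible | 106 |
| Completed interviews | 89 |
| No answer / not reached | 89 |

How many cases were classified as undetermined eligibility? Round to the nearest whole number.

Num = 89 + 8 + 52 + 16 = 165
CON1 = 165 / D = 0.424
D = 165 / 0.424 = 389.2
Remaining denominator categories sum to 254
undetermined eligibility = 389.2 − 254 ≈ 135

135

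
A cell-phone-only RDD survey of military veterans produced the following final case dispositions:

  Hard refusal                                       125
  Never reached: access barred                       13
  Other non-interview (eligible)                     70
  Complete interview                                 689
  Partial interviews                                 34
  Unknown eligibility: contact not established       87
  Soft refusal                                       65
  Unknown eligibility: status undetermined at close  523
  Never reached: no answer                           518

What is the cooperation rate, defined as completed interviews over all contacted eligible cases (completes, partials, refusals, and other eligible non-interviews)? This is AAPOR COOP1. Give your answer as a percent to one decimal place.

Refusal or break-off = 125 + 65 = 190
Non-contacts = 518 + 13 = 531
Undetermined eligibility = 87 + 523 = 610
Numerator: 689
Denom: 689 + 34 + 190 + 70 = 983
COOP1 = 689 / 983 = 0.7009

70.1%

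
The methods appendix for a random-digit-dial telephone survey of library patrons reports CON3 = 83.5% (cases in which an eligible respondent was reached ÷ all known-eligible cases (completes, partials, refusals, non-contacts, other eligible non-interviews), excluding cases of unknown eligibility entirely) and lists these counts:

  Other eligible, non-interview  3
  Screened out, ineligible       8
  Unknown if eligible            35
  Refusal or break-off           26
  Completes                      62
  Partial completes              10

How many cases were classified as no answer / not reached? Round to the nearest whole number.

Num: 62 + 10 + 26 + 3 = 101
CON3 = 101 / D = 0.835
D = 101 / 0.835 = 121.0
Rest of base = 101
no answer / not reached = 121.0 − 101 ≈ 20

20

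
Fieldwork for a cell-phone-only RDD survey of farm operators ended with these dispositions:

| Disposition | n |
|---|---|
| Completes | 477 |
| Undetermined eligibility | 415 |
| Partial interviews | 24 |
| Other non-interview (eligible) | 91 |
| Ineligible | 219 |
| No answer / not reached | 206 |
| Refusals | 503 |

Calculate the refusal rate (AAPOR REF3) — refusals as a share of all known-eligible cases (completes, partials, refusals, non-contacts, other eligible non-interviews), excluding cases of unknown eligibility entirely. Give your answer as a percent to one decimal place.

38.7%

Top = 503
Denom = 477 + 24 + 503 + 206 + 91 = 1301
REF3 = 503 / 1301 = 0.3866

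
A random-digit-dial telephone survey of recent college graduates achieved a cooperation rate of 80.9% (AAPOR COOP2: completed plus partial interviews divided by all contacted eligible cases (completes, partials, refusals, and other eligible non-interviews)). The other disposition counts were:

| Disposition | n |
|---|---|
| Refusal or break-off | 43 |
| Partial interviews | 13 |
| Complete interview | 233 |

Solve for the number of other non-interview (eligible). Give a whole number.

15

Num: 233 + 13 = 246
COOP2 = 246 / D = 0.809
D = 246 / 0.809 = 304.1
Remaining denominator categories sum to 289
other non-interview (eligible) = 304.1 − 289 ≈ 15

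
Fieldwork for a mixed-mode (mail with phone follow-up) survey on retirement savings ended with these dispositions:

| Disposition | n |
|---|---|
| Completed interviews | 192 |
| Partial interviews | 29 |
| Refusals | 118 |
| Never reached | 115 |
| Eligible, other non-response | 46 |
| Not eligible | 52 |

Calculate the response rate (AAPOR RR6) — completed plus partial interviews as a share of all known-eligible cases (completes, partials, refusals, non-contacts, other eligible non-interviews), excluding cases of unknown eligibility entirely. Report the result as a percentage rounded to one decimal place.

Num: 192 + 29 = 221
Denominator: 192 + 29 + 118 + 115 + 46 = 500
RR6 = 221 / 500 = 0.4420

44.2%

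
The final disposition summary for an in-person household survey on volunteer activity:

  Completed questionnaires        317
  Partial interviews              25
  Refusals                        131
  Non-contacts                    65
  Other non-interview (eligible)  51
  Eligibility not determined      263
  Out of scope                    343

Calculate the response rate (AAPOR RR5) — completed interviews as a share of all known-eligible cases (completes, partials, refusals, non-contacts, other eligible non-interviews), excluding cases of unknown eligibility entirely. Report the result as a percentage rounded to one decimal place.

Numerator = 317
Denominator = 317 + 25 + 131 + 65 + 51 = 589
RR5 = 317 / 589 = 0.5382

53.8%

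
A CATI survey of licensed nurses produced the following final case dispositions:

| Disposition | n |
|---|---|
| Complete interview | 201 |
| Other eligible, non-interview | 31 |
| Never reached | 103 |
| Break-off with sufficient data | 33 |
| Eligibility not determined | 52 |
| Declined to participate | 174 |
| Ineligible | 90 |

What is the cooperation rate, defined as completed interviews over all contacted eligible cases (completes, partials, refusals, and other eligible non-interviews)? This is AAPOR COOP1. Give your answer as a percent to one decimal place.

45.8%

Top = 201
Base = 201 + 33 + 174 + 31 = 439
COOP1 = 201 / 439 = 0.4579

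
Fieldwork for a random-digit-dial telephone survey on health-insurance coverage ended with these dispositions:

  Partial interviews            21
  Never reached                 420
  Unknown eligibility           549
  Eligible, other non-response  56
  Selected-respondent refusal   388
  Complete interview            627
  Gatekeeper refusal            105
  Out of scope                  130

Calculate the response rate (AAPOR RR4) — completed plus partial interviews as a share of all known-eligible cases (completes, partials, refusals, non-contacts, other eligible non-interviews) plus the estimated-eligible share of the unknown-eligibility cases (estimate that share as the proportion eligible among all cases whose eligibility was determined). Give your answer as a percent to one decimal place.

Refused = 105 + 388 = 493
Num → 627 + 21 = 648
Eligible (known) → 627 + 21 + 493 + 420 + 56 = 1617
e = 1617 / (1617 + 130) = 1617 / 1747 = 0.9256
Eligible share of unknowns → 0.9256 × 549 = 508.15
Denominator → 1617 + 508.15 = 2125.15
RR4 = 648 / 2125.15 = 0.3049

30.5%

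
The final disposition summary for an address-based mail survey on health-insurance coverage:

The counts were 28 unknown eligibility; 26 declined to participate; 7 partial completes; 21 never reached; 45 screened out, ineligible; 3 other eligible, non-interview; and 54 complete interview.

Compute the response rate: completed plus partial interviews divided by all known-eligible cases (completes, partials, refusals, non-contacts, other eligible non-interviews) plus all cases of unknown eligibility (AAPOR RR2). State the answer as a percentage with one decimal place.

Num → 54 + 7 = 61
Denom → 54 + 7 + 26 + 21 + 3 + 28 = 139
RR2 = 61 / 139 = 0.4388

43.9%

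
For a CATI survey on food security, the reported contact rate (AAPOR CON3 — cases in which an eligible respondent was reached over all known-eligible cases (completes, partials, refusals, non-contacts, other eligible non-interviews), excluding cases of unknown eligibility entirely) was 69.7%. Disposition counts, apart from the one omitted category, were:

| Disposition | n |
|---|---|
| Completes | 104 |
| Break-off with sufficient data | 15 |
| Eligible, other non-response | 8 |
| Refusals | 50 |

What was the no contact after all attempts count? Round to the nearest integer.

77

Top → 104 + 15 + 50 + 8 = 177
CON3 = 177 / D = 0.697
D = 177 / 0.697 = 253.9
Rest of base = 177
no contact after all attempts = 253.9 − 177 ≈ 77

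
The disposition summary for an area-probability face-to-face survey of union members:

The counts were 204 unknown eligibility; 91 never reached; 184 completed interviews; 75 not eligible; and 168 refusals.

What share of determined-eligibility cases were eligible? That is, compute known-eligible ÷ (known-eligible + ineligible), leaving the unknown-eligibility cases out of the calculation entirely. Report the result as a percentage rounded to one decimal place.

Determined eligible = 184 + 168 + 91 = 443
e = 443 / (443 + 75) = 443 / 518 = 0.8552

85.5%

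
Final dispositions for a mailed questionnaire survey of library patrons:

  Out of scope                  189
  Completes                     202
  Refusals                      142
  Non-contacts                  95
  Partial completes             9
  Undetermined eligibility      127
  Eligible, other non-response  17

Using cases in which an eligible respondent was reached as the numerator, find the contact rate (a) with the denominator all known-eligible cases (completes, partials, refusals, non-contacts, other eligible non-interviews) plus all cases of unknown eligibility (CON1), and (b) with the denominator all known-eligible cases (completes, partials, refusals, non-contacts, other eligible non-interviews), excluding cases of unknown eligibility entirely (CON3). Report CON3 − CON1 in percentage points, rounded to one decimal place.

17.1

Num = 202 + 9 + 142 + 17 = 370
Denominator = 202 + 9 + 142 + 95 + 17 + 127 = 592
CON1 = 370 / 592 = 0.6250
Denominator = 202 + 9 + 142 + 95 + 17 = 465
CON3 = 370 / 465 = 0.7957
Difference = 79.57 − 62.50 = 17.07 percentage points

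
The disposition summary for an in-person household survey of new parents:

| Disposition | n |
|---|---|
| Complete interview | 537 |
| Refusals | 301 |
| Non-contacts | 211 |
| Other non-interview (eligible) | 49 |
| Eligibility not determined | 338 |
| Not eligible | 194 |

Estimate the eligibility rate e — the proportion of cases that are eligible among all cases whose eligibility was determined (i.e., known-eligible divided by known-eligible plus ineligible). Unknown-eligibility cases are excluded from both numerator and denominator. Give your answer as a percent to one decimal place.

85.0%

Determined eligible → 537 + 301 + 211 + 49 = 1098
e = 1098 / (1098 + 194) = 1098 / 1292 = 0.8498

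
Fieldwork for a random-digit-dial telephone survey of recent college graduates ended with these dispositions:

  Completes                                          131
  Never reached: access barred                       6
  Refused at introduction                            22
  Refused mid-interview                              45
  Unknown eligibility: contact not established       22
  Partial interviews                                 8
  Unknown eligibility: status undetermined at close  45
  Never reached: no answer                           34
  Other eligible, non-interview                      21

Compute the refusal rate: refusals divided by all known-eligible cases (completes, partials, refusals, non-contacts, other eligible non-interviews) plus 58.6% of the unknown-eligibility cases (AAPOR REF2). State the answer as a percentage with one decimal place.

21.9%

Refusals = 22 + 45 = 67
No answer / not reached = 34 + 6 = 40
Unknown if eligible = 22 + 45 = 67
Numerator = 67
Determined eligible = 131 + 8 + 67 + 40 + 21 = 267
e × U = 0.5860 × 67 = 39.26
Denom = 267 + 39.26 = 306.26
REF2 = 67 / 306.26 = 0.2188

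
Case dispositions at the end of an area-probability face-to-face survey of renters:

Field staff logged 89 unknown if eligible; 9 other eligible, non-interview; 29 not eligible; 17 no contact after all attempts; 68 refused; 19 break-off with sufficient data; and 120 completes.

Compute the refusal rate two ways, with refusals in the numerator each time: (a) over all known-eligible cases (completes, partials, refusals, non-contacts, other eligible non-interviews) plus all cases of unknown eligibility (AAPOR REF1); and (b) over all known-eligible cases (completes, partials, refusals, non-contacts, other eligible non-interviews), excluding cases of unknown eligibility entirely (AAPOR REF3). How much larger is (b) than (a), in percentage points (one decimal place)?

8.1

Num: 68
Base: 120 + 19 + 68 + 17 + 9 + 89 = 322
REF1 = 68 / 322 = 0.2112
Base: 120 + 19 + 68 + 17 + 9 = 233
REF3 = 68 / 233 = 0.2918
Difference = 29.18 − 21.12 = 8.06 percentage points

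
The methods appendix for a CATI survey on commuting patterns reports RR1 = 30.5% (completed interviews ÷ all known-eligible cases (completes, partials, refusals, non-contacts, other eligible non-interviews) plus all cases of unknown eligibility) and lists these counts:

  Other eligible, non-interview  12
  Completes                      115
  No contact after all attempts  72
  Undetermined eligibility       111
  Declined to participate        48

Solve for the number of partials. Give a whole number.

19

RR1 = 115 / D = 0.305
D = 115 / 0.305 = 377.0
Remaining denominator categories sum to 358
partials = 377.0 − 358 ≈ 19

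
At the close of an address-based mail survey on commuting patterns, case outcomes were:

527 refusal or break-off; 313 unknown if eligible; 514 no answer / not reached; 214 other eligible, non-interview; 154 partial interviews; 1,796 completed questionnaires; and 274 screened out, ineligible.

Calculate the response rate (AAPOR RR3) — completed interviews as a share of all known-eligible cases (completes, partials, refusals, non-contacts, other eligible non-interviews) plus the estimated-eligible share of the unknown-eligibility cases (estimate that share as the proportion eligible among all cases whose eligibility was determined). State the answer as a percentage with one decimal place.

Num: 1796
Determined eligible: 1796 + 154 + 527 + 514 + 214 = 3205
e = 3205 / (3205 + 274) = 3205 / 3479 = 0.9212
e × U: 0.9212 × 313 = 288.34
Base: 3205 + 288.34 = 3493.34
RR3 = 1796 / 3493.34 = 0.5141

51.4%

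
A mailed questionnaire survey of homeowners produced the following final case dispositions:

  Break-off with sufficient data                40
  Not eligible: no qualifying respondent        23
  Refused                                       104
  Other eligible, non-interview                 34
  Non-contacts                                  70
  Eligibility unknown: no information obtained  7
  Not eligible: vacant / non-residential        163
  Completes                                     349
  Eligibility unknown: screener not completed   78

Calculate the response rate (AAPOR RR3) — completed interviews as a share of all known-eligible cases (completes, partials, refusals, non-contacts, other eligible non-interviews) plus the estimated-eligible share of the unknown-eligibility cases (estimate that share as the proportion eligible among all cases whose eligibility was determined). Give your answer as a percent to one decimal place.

Undetermined eligibility = 78 + 7 = 85
Ineligible = 23 + 163 = 186
Numerator → 349
Eligible (known) → 349 + 40 + 104 + 70 + 34 = 597
e = 597 / (597 + 186) = 597 / 783 = 0.7625
Estimated eligible among unknowns → 0.7625 × 85 = 64.81
Denom → 597 + 64.81 = 661.81
RR3 = 349 / 661.81 = 0.5273

52.7%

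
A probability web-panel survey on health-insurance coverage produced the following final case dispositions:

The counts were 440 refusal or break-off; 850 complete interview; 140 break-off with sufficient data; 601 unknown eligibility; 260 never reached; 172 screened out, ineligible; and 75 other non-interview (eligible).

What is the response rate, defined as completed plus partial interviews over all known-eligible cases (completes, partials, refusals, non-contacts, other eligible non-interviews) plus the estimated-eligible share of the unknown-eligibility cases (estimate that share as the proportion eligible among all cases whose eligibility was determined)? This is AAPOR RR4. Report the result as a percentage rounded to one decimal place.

Numerator: 850 + 140 = 990
Eligible (known): 850 + 140 + 440 + 260 + 75 = 1765
e = 1765 / (1765 + 172) = 1765 / 1937 = 0.9112
e × U: 0.9112 × 601 = 547.63
Denom: 1765 + 547.63 = 2312.63
RR4 = 990 / 2312.63 = 0.4281

42.8%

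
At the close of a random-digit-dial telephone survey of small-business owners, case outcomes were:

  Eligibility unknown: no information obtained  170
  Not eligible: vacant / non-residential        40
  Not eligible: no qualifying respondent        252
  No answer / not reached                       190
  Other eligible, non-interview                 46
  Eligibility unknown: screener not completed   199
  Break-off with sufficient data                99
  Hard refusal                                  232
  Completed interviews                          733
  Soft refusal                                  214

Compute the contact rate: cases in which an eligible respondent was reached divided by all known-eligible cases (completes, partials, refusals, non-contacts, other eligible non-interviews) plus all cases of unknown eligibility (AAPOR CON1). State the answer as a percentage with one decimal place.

70.3%

Declined to participate = 232 + 214 = 446
Unknown eligibility = 199 + 170 = 369
Screened out, ineligible = 252 + 40 = 292
Num: 733 + 99 + 446 + 46 = 1324
Denominator: 733 + 99 + 446 + 190 + 46 + 369 = 1883
CON1 = 1324 / 1883 = 0.7031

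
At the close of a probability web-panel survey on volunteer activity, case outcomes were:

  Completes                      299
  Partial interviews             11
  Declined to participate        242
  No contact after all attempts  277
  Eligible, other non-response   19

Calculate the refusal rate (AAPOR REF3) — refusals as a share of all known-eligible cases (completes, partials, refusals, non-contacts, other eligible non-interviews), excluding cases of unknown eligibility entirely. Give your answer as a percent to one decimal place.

Num → 242
Denominator → 299 + 11 + 242 + 277 + 19 = 848
REF3 = 242 / 848 = 0.2854

28.5%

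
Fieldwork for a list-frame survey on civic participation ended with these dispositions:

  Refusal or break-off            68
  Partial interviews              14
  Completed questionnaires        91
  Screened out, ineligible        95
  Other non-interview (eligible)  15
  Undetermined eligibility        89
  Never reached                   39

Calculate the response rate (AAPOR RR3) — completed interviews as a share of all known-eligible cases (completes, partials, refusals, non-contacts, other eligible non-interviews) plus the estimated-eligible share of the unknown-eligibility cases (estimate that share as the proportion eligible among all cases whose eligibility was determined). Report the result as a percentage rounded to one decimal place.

31.4%

Num = 91
Determined eligible = 91 + 14 + 68 + 39 + 15 = 227
e = 227 / (227 + 95) = 227 / 322 = 0.7050
Estimated eligible among unknowns = 0.7050 × 89 = 62.74
Denom = 227 + 62.74 = 289.74
RR3 = 91 / 289.74 = 0.3141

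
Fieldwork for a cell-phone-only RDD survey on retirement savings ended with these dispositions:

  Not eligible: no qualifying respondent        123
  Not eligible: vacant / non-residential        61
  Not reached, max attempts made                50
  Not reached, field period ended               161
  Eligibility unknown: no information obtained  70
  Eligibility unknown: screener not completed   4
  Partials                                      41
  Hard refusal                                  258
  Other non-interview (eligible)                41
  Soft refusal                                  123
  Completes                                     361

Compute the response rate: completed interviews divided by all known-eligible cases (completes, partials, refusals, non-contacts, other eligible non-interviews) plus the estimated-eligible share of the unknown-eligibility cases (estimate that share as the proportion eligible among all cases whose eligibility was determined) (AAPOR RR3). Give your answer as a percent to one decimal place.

Refusals = 258 + 123 = 381
No contact after all attempts = 161 + 50 = 211
Undetermined eligibility = 4 + 70 = 74
Out of scope = 123 + 61 = 184
Top: 361
Known eligible: 361 + 41 + 381 + 211 + 41 = 1035
e = 1035 / (1035 + 184) = 1035 / 1219 = 0.8491
Estimated eligible among unknowns: 0.8491 × 74 = 62.83
Denominator: 1035 + 62.83 = 1097.83
RR3 = 361 / 1097.83 = 0.3288

32.9%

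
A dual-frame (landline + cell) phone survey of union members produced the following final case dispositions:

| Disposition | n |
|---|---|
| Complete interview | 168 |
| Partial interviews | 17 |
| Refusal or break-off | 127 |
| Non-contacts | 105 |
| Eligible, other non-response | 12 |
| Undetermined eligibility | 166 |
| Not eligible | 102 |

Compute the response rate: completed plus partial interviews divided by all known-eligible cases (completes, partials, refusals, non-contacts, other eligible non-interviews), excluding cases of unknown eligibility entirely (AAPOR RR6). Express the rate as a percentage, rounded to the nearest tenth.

Top → 168 + 17 = 185
Denominator → 168 + 17 + 127 + 105 + 12 = 429
RR6 = 185 / 429 = 0.4312

43.1%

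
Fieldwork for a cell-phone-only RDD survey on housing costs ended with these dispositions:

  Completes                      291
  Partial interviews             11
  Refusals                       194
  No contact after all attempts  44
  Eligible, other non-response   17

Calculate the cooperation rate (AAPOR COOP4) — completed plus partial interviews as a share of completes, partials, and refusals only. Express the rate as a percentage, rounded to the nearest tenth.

60.9%

Top = 291 + 11 = 302
Base = 291 + 11 + 194 = 496
COOP4 = 302 / 496 = 0.6089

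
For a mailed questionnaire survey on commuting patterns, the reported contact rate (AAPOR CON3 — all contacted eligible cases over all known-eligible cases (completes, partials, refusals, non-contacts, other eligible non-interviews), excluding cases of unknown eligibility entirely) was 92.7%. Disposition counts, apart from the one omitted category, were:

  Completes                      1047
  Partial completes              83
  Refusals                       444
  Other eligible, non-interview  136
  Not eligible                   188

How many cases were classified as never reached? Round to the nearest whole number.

135

Top → 1047 + 83 + 444 + 136 = 1710
CON3 = 1710 / D = 0.927
D = 1710 / 0.927 = 1844.7
Rest of base = 1710
never reached = 1844.7 − 1710 ≈ 135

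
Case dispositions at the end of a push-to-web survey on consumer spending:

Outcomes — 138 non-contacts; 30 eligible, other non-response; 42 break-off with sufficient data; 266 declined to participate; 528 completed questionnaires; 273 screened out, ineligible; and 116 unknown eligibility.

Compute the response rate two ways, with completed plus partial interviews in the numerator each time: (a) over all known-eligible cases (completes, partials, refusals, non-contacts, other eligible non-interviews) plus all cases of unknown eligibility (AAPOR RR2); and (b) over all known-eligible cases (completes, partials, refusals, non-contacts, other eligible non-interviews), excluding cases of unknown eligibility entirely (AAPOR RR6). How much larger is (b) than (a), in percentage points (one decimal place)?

Top = 528 + 42 = 570
Denom = 528 + 42 + 266 + 138 + 30 + 116 = 1120
RR2 = 570 / 1120 = 0.5089
Denom = 528 + 42 + 266 + 138 + 30 = 1004
RR6 = 570 / 1004 = 0.5677
Difference = 56.77 − 50.89 = 5.88 percentage points

5.9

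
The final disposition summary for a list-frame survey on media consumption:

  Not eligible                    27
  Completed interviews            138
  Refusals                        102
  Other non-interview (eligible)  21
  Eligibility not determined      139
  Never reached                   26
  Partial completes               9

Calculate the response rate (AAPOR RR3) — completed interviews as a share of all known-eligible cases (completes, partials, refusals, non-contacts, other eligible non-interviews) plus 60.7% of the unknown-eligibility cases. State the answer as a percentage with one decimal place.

Top: 138
Determined eligible: 138 + 9 + 102 + 26 + 21 = 296
e × U: 0.6070 × 139 = 84.37
Denom: 296 + 84.37 = 380.37
RR3 = 138 / 380.37 = 0.3628

36.3%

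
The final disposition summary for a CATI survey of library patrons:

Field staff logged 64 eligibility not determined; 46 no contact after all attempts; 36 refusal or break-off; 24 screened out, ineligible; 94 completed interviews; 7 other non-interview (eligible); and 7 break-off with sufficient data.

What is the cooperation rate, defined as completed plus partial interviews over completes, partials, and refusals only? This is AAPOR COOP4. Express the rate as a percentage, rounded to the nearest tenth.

Numerator = 94 + 7 = 101
Base = 94 + 7 + 36 = 137
COOP4 = 101 / 137 = 0.7372

73.7%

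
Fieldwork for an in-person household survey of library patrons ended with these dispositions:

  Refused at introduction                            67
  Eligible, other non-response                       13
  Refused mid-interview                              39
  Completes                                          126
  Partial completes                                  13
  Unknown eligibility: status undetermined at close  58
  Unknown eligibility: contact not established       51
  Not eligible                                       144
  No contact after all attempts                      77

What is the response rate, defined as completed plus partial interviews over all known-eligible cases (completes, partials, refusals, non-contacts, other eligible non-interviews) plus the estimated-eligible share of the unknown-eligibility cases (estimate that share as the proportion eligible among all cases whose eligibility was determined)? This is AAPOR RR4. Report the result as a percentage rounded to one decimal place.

Refusal or break-off = 67 + 39 = 106
Undetermined eligibility = 51 + 58 = 109
Numerator: 126 + 13 = 139
Eligible (known): 126 + 13 + 106 + 77 + 13 = 335
e = 335 / (335 + 144) = 335 / 479 = 0.6994
e × U: 0.6994 × 109 = 76.23
Denom: 335 + 76.23 = 411.23
RR4 = 139 / 411.23 = 0.3380

33.8%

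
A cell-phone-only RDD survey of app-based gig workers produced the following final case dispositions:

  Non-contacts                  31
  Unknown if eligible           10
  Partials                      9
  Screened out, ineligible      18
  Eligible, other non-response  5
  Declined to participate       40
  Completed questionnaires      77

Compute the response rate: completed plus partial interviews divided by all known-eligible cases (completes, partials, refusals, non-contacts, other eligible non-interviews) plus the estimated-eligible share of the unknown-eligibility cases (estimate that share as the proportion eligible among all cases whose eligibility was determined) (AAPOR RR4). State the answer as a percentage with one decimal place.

Numerator: 77 + 9 = 86
Eligible (known): 77 + 9 + 40 + 31 + 5 = 162
e = 162 / (162 + 18) = 162 / 180 = 0.9000
Eligible share of unknowns: 0.9000 × 10 = 9.00
Denominator: 162 + 9.00 = 171.00
RR4 = 86 / 171.00 = 0.5029

50.3%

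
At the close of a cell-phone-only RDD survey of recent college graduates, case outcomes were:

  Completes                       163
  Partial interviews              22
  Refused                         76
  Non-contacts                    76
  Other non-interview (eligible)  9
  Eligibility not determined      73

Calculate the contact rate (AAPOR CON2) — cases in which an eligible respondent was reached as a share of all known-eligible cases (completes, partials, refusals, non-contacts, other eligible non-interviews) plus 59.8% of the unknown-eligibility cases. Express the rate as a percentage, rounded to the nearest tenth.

Numerator = 163 + 22 + 76 + 9 = 270
Determined eligible = 163 + 22 + 76 + 76 + 9 = 346
Eligible share of unknowns = 0.5980 × 73 = 43.65
Denom = 346 + 43.65 = 389.65
CON2 = 270 / 389.65 = 0.6929

69.3%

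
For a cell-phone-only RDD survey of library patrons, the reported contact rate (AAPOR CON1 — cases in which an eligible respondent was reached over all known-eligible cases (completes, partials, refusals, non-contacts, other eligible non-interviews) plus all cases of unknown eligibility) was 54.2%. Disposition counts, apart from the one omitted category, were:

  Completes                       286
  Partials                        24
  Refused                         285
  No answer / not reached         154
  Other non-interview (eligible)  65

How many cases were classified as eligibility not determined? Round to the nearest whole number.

Numerator → 286 + 24 + 285 + 65 = 660
CON1 = 660 / D = 0.542
D = 660 / 0.542 = 1217.7
Rest of base = 814
eligibility not determined = 1217.7 − 814 ≈ 404

404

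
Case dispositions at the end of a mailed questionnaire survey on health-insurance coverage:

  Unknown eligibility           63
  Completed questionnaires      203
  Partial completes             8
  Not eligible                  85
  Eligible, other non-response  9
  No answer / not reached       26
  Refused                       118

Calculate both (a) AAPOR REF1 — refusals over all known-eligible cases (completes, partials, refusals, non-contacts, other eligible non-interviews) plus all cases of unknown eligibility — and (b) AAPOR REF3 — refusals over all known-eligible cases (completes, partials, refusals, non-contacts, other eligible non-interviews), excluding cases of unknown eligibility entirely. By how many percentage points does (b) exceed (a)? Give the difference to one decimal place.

Num = 118
Base = 203 + 8 + 118 + 26 + 9 + 63 = 427
REF1 = 118 / 427 = 0.2763
Base = 203 + 8 + 118 + 26 + 9 = 364
REF3 = 118 / 364 = 0.3242
Difference = 32.42 − 27.63 = 4.79 percentage points

4.8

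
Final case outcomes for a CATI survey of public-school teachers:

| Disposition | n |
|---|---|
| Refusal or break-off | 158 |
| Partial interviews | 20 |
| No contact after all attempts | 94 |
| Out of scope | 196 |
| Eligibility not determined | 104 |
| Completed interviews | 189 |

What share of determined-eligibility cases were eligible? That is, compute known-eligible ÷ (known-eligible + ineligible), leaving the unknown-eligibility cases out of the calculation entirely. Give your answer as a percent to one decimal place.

70.2%

Determined eligible: 189 + 20 + 158 + 94 = 461
e = 461 / (461 + 196) = 461 / 657 = 0.7017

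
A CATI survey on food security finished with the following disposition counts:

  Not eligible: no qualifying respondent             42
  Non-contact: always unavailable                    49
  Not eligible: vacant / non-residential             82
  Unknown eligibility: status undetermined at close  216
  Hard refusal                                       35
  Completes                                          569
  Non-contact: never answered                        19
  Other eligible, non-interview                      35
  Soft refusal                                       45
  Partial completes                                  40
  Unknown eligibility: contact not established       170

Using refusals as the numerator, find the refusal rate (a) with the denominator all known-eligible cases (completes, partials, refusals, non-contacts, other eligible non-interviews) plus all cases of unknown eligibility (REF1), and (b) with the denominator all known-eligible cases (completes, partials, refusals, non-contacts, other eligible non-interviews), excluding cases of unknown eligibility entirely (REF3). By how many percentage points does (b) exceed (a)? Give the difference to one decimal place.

Declined to participate = 35 + 45 = 80
Non-contacts = 19 + 49 = 68
Eligibility not determined = 170 + 216 = 386
Ineligible = 42 + 82 = 124
Top → 80
Denominator → 569 + 40 + 80 + 68 + 35 + 386 = 1178
REF1 = 80 / 1178 = 0.0679
Denominator → 569 + 40 + 80 + 68 + 35 = 792
REF3 = 80 / 792 = 0.1010
Difference = 10.10 − 6.79 = 3.31 percentage points

3.3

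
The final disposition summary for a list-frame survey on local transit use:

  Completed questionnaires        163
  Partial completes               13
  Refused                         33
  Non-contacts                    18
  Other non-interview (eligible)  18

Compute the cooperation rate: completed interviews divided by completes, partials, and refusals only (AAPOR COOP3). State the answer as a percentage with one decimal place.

Num: 163
Base: 163 + 13 + 33 = 209
COOP3 = 163 / 209 = 0.7799

78.0%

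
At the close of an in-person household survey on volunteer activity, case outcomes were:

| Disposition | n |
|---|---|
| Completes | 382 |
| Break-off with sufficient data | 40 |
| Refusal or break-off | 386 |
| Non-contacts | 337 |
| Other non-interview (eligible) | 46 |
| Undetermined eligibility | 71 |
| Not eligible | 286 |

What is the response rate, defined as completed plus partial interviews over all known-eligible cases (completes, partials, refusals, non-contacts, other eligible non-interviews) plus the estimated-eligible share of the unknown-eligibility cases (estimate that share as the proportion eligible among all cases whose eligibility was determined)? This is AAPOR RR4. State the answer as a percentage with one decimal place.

Top → 382 + 40 = 422
Determined eligible → 382 + 40 + 386 + 337 + 46 = 1191
e = 1191 / (1191 + 286) = 1191 / 1477 = 0.8064
Estimated eligible among unknowns → 0.8064 × 71 = 57.25
Denominator → 1191 + 57.25 = 1248.25
RR4 = 422 / 1248.25 = 0.3381

33.8%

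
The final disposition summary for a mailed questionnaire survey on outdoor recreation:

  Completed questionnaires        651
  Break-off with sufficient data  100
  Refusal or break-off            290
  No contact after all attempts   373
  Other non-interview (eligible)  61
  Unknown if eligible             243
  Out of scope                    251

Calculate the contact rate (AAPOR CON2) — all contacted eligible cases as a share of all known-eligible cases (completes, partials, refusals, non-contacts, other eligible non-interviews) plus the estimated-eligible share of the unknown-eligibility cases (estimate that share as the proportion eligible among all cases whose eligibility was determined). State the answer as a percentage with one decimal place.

65.5%

Numerator: 651 + 100 + 290 + 61 = 1102
Determined eligible: 651 + 100 + 290 + 373 + 61 = 1475
e = 1475 / (1475 + 251) = 1475 / 1726 = 0.8546
Estimated eligible among unknowns: 0.8546 × 243 = 207.67
Base: 1475 + 207.67 = 1682.67
CON2 = 1102 / 1682.67 = 0.6549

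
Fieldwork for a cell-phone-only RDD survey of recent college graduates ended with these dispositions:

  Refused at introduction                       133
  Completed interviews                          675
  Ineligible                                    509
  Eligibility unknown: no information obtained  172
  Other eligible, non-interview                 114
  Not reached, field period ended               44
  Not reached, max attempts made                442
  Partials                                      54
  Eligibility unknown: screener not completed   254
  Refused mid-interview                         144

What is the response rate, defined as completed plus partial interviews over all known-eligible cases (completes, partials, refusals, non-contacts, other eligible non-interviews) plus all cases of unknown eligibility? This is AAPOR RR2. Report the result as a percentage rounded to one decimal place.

35.9%

Refused = 133 + 144 = 277
Non-contacts = 44 + 442 = 486
Unknown if eligible = 254 + 172 = 426
Top → 675 + 54 = 729
Denom → 675 + 54 + 277 + 486 + 114 + 426 = 2032
RR2 = 729 / 2032 = 0.3588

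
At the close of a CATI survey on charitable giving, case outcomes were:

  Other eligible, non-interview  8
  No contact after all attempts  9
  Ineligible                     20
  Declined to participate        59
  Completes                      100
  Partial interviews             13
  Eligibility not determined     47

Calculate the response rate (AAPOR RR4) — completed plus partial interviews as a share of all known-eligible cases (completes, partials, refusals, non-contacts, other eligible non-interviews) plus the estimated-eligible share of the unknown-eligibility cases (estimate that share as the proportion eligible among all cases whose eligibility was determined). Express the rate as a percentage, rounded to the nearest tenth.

48.8%

Num: 100 + 13 = 113
Known eligible: 100 + 13 + 59 + 9 + 8 = 189
e = 189 / (189 + 20) = 189 / 209 = 0.9043
Eligible share of unknowns: 0.9043 × 47 = 42.50
Denom: 189 + 42.50 = 231.50
RR4 = 113 / 231.50 = 0.4881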